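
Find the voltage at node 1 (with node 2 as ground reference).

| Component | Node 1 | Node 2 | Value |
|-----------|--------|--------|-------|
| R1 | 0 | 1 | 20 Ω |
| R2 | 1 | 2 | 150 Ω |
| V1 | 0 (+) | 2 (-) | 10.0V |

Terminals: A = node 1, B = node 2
Nodal analysis, taking node 2 as the 0 V reference.
Source V1 fixes V_0 = 10 V.
KCL at each unknown node (sum of currents leaving = 0; resistances in Ω):
  Node 1: (V_1 - 10)/20 + (V_1 - 0)/150 = 0
Collecting terms: 0.05667 × V_1 = 0.5  =>  V_1 = 8.824 V
The requested potential is V_1 = 8.824 V.

Final answer: V_1 = 8.824 V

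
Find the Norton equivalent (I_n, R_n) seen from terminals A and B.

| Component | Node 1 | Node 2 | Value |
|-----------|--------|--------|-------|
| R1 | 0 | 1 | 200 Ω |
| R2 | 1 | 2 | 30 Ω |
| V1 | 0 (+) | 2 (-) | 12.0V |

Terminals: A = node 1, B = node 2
Find the Thévenin equivalent first; then I_n = V_th/R_th and R_n = R_th.
Step 1 — V_th is the open-circuit voltage V_A - V_B (nothing connected across the terminals).
Nodal analysis, taking node 2 as the 0 V reference.
Source V1 fixes V_0 = 12 V.
KCL at each unknown node (sum of currents leaving = 0; resistances in Ω):
  Node 1: (V_1 - 12)/200 + (V_1 - 0)/30 = 0
Collecting terms: 0.03833 × V_1 = 0.06  =>  V_1 = 1.565 V
V_th = V_1 - V_2 = 1.565 - 0 = 1.565 V
Step 2 — R_th: zero the source — replace V1 by a short circuit (node 2 merges into node 0) — and find the resistance seen between A (node 1) and B (node 0).
Reduce the network between node 1 (A) and node 0 (B) by series/parallel combination:
  Rp1 = R1 ‖ R2 (parallel, both between nodes 0 and 1) = 1/(1/200 + 1/30) = 26.09 Ω
R_th = 26.09 Ω
I_n = V_th/R_th = 1.565/26.09 = 0.06 A, and R_n = R_th = 26.09 Ω

Final answer: I_n = 0.06 A, R_n = 26.09 Ω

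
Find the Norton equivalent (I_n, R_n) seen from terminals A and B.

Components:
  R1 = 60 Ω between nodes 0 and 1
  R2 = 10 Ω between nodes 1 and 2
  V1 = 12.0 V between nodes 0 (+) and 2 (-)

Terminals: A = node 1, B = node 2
Find the Thévenin equivalent first; then I_n = V_th/R_th and R_n = R_th.
Step 1 — V_th is the open-circuit voltage V_A - V_B (nothing connected across the terminals).
Nodal analysis, taking node 2 as the 0 V reference.
Source V1 fixes V_0 = 12 V.
KCL at each unknown node (sum of currents leaving = 0; resistances in Ω):
  Node 1: (V_1 - 12)/60 + (V_1 - 0)/10 = 0
Collecting terms: 0.1167 × V_1 = 0.2  =>  V_1 = 1.714 V
V_th = V_1 - V_2 = 1.714 - 0 = 1.714 V
Step 2 — R_th: zero the source — replace V1 by a short circuit (node 2 merges into node 0) — and find the resistance seen between A (node 1) and B (node 0).
Reduce the network between node 1 (A) and node 0 (B) by series/parallel combination:
  Rp1 = R1 ‖ R2 (parallel, both between nodes 0 and 1) = 1/(1/60 + 1/10) = 8.571 Ω
R_th = 8.571 Ω
I_n = V_th/R_th = 1.714/8.571 = 0.2 A, and R_n = R_th = 8.571 Ω

Final answer: I_n = 0.2 A, R_n = 8.571 Ω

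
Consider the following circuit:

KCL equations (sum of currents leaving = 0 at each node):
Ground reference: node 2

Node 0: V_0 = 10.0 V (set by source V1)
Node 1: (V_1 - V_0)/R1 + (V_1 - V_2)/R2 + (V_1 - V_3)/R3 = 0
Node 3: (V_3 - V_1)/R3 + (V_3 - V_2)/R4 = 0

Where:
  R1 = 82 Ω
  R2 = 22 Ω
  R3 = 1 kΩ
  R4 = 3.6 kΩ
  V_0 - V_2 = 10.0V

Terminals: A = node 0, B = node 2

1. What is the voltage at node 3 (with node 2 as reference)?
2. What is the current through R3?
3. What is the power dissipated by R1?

Nodal analysis, taking node 2 as the 0 V reference.
Source V1 fixes V_0 = 10 V.
KCL at each unknown node (sum of currents leaving = 0; resistances in Ω):
  Node 1: (V_1 - 10)/82 + (V_1 - 0)/22 + (V_1 - V_3)/1000 = 0
  Node 3: (V_3 - V_1)/1000 + (V_3 - 0)/3600 = 0
Collecting terms (coefficients in siemens):
  0.05865·V_1 - 0.001·V_3 = 0.122
  0.001278·V_3 - 0.001·V_1 = 0
Determinant D = (0.05865)(0.001278) - (-0.001)(-0.001) = 0.00007394
V_1 = [(0.122)(0.001278) - (-0.001)(0)]/D = 2.107 V
V_3 = [(0.05865)(0) - (0.122)(-0.001)]/D = 1.649 V
Part 1:
  Read off the nodal solution: V_3 = 1.649 V
Part 2:
  I_R3 = (V_1 - V_3)/R3 = (2.107 - 1.649)/1000 = 0.0004581 A
  Magnitude: I_R3 = 0.0004581 A
Part 3:
  I_R1 = (V_0 - V_1)/R1 = (10 - 2.107)/82 = 0.09625 A
  P_R1 = I_R1² × R1 = (0.09625)² × 82 = 0.7597 W

Final answers:
1. V_3 = 1.649 V
2. I_R3 = 0.0004581 A
3. P_R1 = 0.7597 W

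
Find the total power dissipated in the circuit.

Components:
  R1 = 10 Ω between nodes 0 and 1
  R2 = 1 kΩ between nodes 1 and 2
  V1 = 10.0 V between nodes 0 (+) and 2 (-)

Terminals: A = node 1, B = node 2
Nodal analysis, taking node 2 as the 0 V reference.
Source V1 fixes V_0 = 10 V.
KCL at each unknown node (sum of currents leaving = 0; resistances in Ω):
  Node 1: (V_1 - 10)/10 + (V_1 - 0)/1000 = 0
Collecting terms: 0.101 × V_1 = 1  =>  V_1 = 9.901 V
Power in each resistor, P = (ΔV)²/R:
  P_R1 = (10 - 9.901)²/10 = 0.0009803 W
  P_R2 = (9.901 - 0)²/1000 = 0.09803 W
P_total = P_R1 + P_R2 = 0.09901 W

Final answer: 0.09901 W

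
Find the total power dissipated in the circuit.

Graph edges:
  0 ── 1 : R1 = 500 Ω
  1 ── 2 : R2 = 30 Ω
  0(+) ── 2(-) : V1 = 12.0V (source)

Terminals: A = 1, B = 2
Nodal analysis, taking node 2 as the 0 V reference.
Source V1 fixes V_0 = 12 V.
KCL at each unknown node (sum of currents leaving = 0; resistances in Ω):
  Node 1: (V_1 - 12)/500 + (V_1 - 0)/30 = 0
Collecting terms: 0.03533 × V_1 = 0.024  =>  V_1 = 0.6792 V
Power in each resistor, P = (ΔV)²/R:
  P_R1 = (12 - 0.6792)²/500 = 0.2563 W
  P_R2 = (0.6792 - 0)²/30 = 0.01538 W
P_total = P_R1 + P_R2 = 0.2717 W

Final answer: 0.2717 W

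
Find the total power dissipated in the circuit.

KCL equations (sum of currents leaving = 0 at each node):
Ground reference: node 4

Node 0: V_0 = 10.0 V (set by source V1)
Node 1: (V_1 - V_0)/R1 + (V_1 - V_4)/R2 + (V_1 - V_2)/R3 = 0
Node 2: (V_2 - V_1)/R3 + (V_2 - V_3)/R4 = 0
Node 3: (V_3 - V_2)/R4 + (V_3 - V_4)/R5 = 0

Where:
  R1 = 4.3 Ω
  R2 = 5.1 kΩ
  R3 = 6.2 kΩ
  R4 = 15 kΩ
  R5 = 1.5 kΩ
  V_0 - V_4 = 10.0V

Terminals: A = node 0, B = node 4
Nodal analysis, taking node 4 as the 0 V reference.
Source V1 fixes V_0 = 10 V.
KCL at each unknown node (sum of currents leaving = 0; resistances in Ω):
  Node 1: (V_1 - 10)/4.3 + (V_1 - 0)/5100 + (V_1 - V_2)/6200 = 0
  Node 2: (V_2 - V_1)/6200 + (V_2 - V_3)/15000 = 0
  Node 3: (V_3 - V_2)/15000 + (V_3 - 0)/1500 = 0
Collecting terms (coefficients in siemens):
  0.2329·V_1 - 0.0001613·V_2 = 2.326
  0.000228·V_2 - 0.0001613·V_1 - 0.00006667·V_3 = 0
  0.0007333·V_3 - 0.00006667·V_2 = 0
Solving these 3 simultaneous equations (Gaussian elimination) gives:
  V_1 = 9.99 V, V_2 = 7.261 V, V_3 = 0.6601 V
Power in each resistor, P = (ΔV)²/R:
  P_R1 = (10 - 9.99)²/4.3 = 0.00002474 W
  P_R2 = (9.99 - 0)²/5100 = 0.01957 W
  P_R3 = (9.99 - 7.261)²/6200 = 0.001201 W
  P_R4 = (7.261 - 0.6601)²/15000 = 0.002905 W
  P_R5 = (0.6601 - 0)²/1500 = 0.0002905 W
P_total = P_R1 + P_R2 + P_R3 + P_R4 + P_R5 = 0.02399 W

Final answer: 0.02399 W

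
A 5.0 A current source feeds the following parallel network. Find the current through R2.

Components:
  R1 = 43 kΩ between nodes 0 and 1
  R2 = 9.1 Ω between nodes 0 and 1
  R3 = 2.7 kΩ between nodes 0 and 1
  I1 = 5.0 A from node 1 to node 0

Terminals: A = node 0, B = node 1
All resistors sit directly between nodes 0 and 1, so they are in parallel and share one voltage V; the full source current 5 A splits among them.
1/R_par = 1/43000 + 1/9.1 + 1/2700 = 0.1103 S  =>  R_par = 9.068 Ω
V = I × R_par = 5 × 9.068 = 45.34 V
I_R2 = V/R2 = 45.34/9.1 = 4.982 A

Final answer: 4.982 A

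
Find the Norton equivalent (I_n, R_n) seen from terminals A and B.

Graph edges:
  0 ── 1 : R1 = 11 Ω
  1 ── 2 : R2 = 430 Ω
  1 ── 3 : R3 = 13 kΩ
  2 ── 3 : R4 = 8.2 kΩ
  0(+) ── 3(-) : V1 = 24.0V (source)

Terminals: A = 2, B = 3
Find the Thévenin equivalent first; then I_n = V_th/R_th and R_n = R_th.
Step 1 — V_th is the open-circuit voltage V_A - V_B (nothing connected across the terminals).
Nodal analysis, taking node 3 as the 0 V reference.
Source V1 fixes V_0 = 24 V.
KCL at each unknown node (sum of currents leaving = 0; resistances in Ω):
  Node 1: (V_1 - 24)/11 + (V_1 - V_2)/430 + (V_1 - 0)/13000 = 0
  Node 2: (V_2 - V_1)/430 + (V_2 - 0)/8200 = 0
Collecting terms (coefficients in siemens):
  0.09331·V_1 - 0.002326·V_2 = 2.182
  0.002448·V_2 - 0.002326·V_1 = 0
Determinant D = (0.09331)(0.002448) - (-0.002326)(-0.002326) = 0.000223
V_1 = [(2.182)(0.002448) - (-0.002326)(0)]/D = 23.95 V
V_2 = [(0.09331)(0) - (2.182)(-0.002326)]/D = 22.76 V
V_th = V_2 - V_3 = 22.76 - 0 = 22.76 V
Step 2 — R_th: zero the source — replace V1 by a short circuit (node 3 merges into node 0) — and find the resistance seen between A (node 2) and B (node 0).
Reduce the network between node 2 (A) and node 0 (B) by series/parallel combination:
  Rp1 = R1 ‖ R3 (parallel, both between nodes 0 and 1) = 1/(1/11 + 1/13000) = 10.99 Ω
  Rs1 = R2 + Rp1 (series, joined only at node 1) = 430 + 10.99 = 441 Ω
  Rp2 = R4 ‖ Rs1 (parallel, both between nodes 0 and 2) = 1/(1/8200 + 1/441) = 418.5 Ω
R_th = 418.5 Ω
I_n = V_th/R_th = 22.76/418.5 = 0.05438 A, and R_n = R_th = 418.5 Ω

Final answer: I_n = 0.05438 A, R_n = 418.5 Ω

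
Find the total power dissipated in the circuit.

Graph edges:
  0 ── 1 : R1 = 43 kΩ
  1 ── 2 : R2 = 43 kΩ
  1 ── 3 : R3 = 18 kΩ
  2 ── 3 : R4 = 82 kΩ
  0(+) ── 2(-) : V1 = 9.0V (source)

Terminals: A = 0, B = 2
Nodal analysis, taking node 2 as the 0 V reference.
Source V1 fixes V_0 = 9 V.
KCL at each unknown node (sum of currents leaving = 0; resistances in Ω):
  Node 1: (V_1 - 9)/43000 + (V_1 - 0)/43000 + (V_1 - V_3)/18000 = 0
  Node 3: (V_3 - V_1)/18000 + (V_3 - 0)/82000 = 0
Collecting terms (coefficients in siemens):
  0.0001021·V_1 - 0.00005556·V_3 = 0.0002093
  0.00006775·V_3 - 0.00005556·V_1 = 0
Determinant D = (0.0001021)(0.00006775) - (-0.00005556)(-0.00005556) = 0.000000003829
V_1 = [(0.0002093)(0.00006775) - (-0.00005556)(0)]/D = 3.704 V
V_3 = [(0.0001021)(0) - (0.0002093)(-0.00005556)]/D = 3.037 V
Power in each resistor, P = (ΔV)²/R:
  P_R1 = (9 - 3.704)²/43000 = 0.0006523 W
  P_R2 = (3.704 - 0)²/43000 = 0.000319 W
  P_R3 = (3.704 - 3.037)²/18000 = 0.00002469 W
  P_R4 = (0 - 3.037)²/82000 = 0.0001125 W
P_total = P_R1 + P_R2 + P_R3 + P_R4 = 0.001109 W

Final answer: 0.001109 W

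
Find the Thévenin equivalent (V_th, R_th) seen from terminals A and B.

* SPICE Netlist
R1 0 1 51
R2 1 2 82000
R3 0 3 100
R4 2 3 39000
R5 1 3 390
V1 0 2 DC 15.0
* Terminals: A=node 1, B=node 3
Step 1 — V_th is the open-circuit voltage V_A - V_B (nothing connected across the terminals).
Nodal analysis, taking node 2 as the 0 V reference.
Source V1 fixes V_0 = 15 V.
KCL at each unknown node (sum of currents leaving = 0; resistances in Ω):
  Node 1: (V_1 - 15)/51 + (V_1 - 0)/82000 + (V_1 - V_3)/390 = 0
  Node 3: (V_3 - 15)/100 + (V_3 - 0)/39000 + (V_3 - V_1)/390 = 0
Collecting terms (coefficients in siemens):
  0.02218·V_1 - 0.002564·V_3 = 0.2941
  0.01259·V_3 - 0.002564·V_1 = 0.15
Determinant D = (0.02218)(0.01259) - (-0.002564)(-0.002564) = 0.0002727
V_1 = [(0.2941)(0.01259) - (-0.002564)(0.15)]/D = 14.99 V
V_3 = [(0.02218)(0.15) - (0.2941)(-0.002564)]/D = 14.97 V
V_th = V_1 - V_3 = 14.99 - 14.97 = 0.02095 V
Step 2 — R_th: zero the source — replace V1 by a short circuit (node 2 merges into node 0) — and find the resistance seen between A (node 1) and B (node 3).
Reduce the network between node 1 (A) and node 3 (B) by series/parallel combination:
  Rp1 = R1 ‖ R2 (parallel, both between nodes 0 and 1) = 1/(1/51 + 1/82000) = 50.97 Ω
  Rp2 = R3 ‖ R4 (parallel, both between nodes 0 and 3) = 1/(1/100 + 1/39000) = 99.74 Ω
  Rs1 = Rp1 + Rp2 (series, joined only at node 0) = 50.97 + 99.74 = 150.7 Ω
  Rp3 = R5 ‖ Rs1 (parallel, both between nodes 1 and 3) = 1/(1/390 + 1/150.7) = 108.7 Ω
R_th = 108.7 Ω

Final answer: V_th = 0.02095 V, R_th = 108.7 Ω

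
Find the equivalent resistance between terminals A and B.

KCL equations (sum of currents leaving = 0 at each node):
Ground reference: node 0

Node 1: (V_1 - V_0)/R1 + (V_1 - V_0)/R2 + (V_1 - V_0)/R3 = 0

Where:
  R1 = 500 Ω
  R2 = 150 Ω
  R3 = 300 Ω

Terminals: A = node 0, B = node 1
Reduce the network between node 0 (A) and node 1 (B) by series/parallel combination:
  Rp1 = R1 ‖ R2 ‖ R3 (parallel, all between nodes 0 and 1) = 1/(1/500 + 1/150 + 1/300) = 83.33 Ω
R_eq = 83.33 Ω

Final answer: 83.33 Ω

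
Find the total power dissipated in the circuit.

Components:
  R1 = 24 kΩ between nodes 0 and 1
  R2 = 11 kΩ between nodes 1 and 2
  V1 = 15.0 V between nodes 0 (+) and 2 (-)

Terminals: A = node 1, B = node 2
Nodal analysis, taking node 2 as the 0 V reference.
Source V1 fixes V_0 = 15 V.
KCL at each unknown node (sum of currents leaving = 0; resistances in Ω):
  Node 1: (V_1 - 15)/24000 + (V_1 - 0)/11000 = 0
Collecting terms: 0.0001326 × V_1 = 0.000625  =>  V_1 = 4.714 V
Power in each resistor, P = (ΔV)²/R:
  P_R1 = (15 - 4.714)²/24000 = 0.004408 W
  P_R2 = (4.714 - 0)²/11000 = 0.00202 W
P_total = P_R1 + P_R2 = 0.006429 W

Final answer: 0.006429 W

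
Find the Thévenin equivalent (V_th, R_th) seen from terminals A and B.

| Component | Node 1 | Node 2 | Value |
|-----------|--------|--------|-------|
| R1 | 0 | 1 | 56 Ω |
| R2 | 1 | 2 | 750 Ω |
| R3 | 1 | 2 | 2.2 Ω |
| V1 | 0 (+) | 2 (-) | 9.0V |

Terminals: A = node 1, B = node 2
Step 1 — V_th is the open-circuit voltage V_A - V_B (nothing connected across the terminals).
Nodal analysis, taking node 2 as the 0 V reference.
Source V1 fixes V_0 = 9 V.
KCL at each unknown node (sum of currents leaving = 0; resistances in Ω):
  Node 1: (V_1 - 9)/56 + (V_1 - 0)/750 + (V_1 - 0)/2.2 = 0
Collecting terms: 0.4737 × V_1 = 0.1607  =>  V_1 = 0.3392 V
V_th = V_1 - V_2 = 0.3392 - 0 = 0.3392 V
Step 2 — R_th: zero the source — replace V1 by a short circuit (node 2 merges into node 0) — and find the resistance seen between A (node 1) and B (node 0).
Reduce the network between node 1 (A) and node 0 (B) by series/parallel combination:
  Rp1 = R1 ‖ R2 ‖ R3 (parallel, all between nodes 0 and 1) = 1/(1/56 + 1/750 + 1/2.2) = 2.111 Ω
R_th = 2.111 Ω

Final answer: V_th = 0.3392 V, R_th = 2.111 Ω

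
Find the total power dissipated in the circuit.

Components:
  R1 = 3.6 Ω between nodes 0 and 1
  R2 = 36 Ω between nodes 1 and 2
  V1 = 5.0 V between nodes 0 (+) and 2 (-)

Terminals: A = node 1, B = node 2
Nodal analysis, taking node 2 as the 0 V reference.
Source V1 fixes V_0 = 5 V.
KCL at each unknown node (sum of currents leaving = 0; resistances in Ω):
  Node 1: (V_1 - 5)/3.6 + (V_1 - 0)/36 = 0
Collecting terms: 0.3056 × V_1 = 1.389  =>  V_1 = 4.545 V
Power in each resistor, P = (ΔV)²/R:
  P_R1 = (5 - 4.545)²/3.6 = 0.05739 W
  P_R2 = (4.545 - 0)²/36 = 0.5739 W
P_total = P_R1 + P_R2 = 0.6313 W

Final answer: 0.6313 W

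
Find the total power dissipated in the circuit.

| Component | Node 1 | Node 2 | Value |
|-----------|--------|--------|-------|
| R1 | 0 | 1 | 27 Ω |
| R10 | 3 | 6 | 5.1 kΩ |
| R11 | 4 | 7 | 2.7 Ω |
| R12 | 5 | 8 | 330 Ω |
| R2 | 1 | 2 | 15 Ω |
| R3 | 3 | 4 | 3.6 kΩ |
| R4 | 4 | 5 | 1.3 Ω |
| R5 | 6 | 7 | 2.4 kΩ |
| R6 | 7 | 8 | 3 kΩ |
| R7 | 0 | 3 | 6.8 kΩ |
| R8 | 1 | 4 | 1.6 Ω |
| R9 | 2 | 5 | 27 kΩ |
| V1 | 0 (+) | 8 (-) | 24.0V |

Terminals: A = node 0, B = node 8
Nodal analysis, taking node 8 as the 0 V reference.
Source V1 fixes V_0 = 24 V.
KCL at each unknown node (sum of currents leaving = 0; resistances in Ω):
  Node 1: (V_1 - 24)/27 + (V_1 - V_2)/15 + (V_1 - V_4)/1.6 = 0
  Node 2: (V_2 - V_1)/15 + (V_2 - V_5)/27000 = 0
  Node 3: (V_3 - V_4)/3600 + (V_3 - 24)/6800 + (V_3 - V_6)/5100 = 0
  Node 4: (V_4 - V_3)/3600 + (V_4 - V_5)/1.3 + (V_4 - V_1)/1.6 + (V_4 - V_7)/2.7 = 0
  Node 5: (V_5 - V_4)/1.3 + (V_5 - V_2)/27000 + (V_5 - 0)/330 = 0
  Node 6: (V_6 - V_7)/2400 + (V_6 - V_3)/5100 = 0
  Node 7: (V_7 - V_6)/2400 + (V_7 - 0)/3000 + (V_7 - V_4)/2.7 = 0
Collecting terms (coefficients in siemens):
  0.7287·V_1 - 0.06667·V_2 - 0.625·V_4 = 0.8889
  0.0667·V_2 - 0.06667·V_1 - 0.00003704·V_5 = 0
  0.0006209·V_3 - 0.0002778·V_4 - 0.0001961·V_6 = 0.003529
  1.765·V_4 - 0.625·V_1 - 0.0002778·V_3 - 0.7692·V_5 - 0.3704·V_7 = 0
  0.7723·V_5 - 0.00003704·V_2 - 0.7692·V_4 = 0
  0.0006127·V_6 - 0.0001961·V_3 - 0.0004167·V_7 = 0
  0.3711·V_7 - 0.3704·V_4 - 0.0004167·V_6 = 0
Solving these 7 simultaneous equations (Gaussian elimination) gives:
  V_1 = 22.02 V, V_2 = 22.02 V, V_3 = 22.45 V, V_4 = 21.91 V
  V_5 = 21.82 V, V_6 = 22.07 V, V_7 = 21.89 V
Power in each resistor, P = (ΔV)²/R:
  P_R1 = (24 - 22.02)²/27 = 0.1446 W
  P_R2 = (22.02 - 22.02)²/15 = 0.0000000008474 W
  P_R3 = (22.45 - 21.91)²/3600 = 0.00008307 W
  P_R4 = (21.91 - 21.82)²/1.3 = 0.005683 W
  P_R5 = (22.07 - 21.89)²/2400 = 0.00001369 W
  P_R6 = (21.89 - 0)²/3000 = 0.1597 W
  P_R7 = (24 - 22.45)²/6800 = 0.0003517 W
  P_R8 = (22.02 - 21.91)²/1.6 = 0.00857 W
  P_R9 = (22.02 - 21.82)²/27000 = 0.000001525 W
  P_R10 = (22.45 - 22.07)²/5100 = 0.00002908 W
  P_R11 = (21.91 - 21.89)²/2.7 = 0.0001408 W
  P_R12 = (21.82 - 0)²/330 = 1.443 W
P_total = P_R1 + P_R2 + P_R3 + P_R4 + P_R5 + P_R6 + P_R7 + P_R8 + P_R9 + P_R10 + P_R11 + P_R12 = 1.762 W

Final answer: 1.762 W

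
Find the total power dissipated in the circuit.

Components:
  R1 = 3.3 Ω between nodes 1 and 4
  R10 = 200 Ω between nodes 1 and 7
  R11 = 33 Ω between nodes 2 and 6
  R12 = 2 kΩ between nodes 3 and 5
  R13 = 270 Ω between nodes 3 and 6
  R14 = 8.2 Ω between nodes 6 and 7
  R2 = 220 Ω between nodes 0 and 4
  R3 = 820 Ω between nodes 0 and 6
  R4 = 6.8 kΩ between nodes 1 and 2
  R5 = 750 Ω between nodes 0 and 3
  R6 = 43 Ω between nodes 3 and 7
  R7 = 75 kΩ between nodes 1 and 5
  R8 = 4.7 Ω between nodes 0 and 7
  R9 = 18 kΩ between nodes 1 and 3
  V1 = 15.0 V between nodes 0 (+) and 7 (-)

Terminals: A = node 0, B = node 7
Nodal analysis, taking node 7 as the 0 V reference.
Source V1 fixes V_0 = 15 V.
KCL at each unknown node (sum of currents leaving = 0; resistances in Ω):
  Node 1: (V_1 - V_4)/3.3 + (V_1 - V_2)/6800 + (V_1 - V_5)/75000 + (V_1 - V_3)/18000 + (V_1 - 0)/200 = 0
  Node 2: (V_2 - V_1)/6800 + (V_2 - V_6)/33 = 0
  Node 3: (V_3 - 15)/750 + (V_3 - 0)/43 + (V_3 - V_1)/18000 + (V_3 - V_5)/2000 + (V_3 - V_6)/270 = 0
  Node 4: (V_4 - V_1)/3.3 + (V_4 - 15)/220 = 0
  Node 5: (V_5 - V_1)/75000 + (V_5 - V_3)/2000 = 0
  Node 6: (V_6 - 15)/820 + (V_6 - V_2)/33 + (V_6 - V_3)/270 + (V_6 - 0)/8.2 = 0
Collecting terms (coefficients in siemens):
  0.3082·V_1 - 0.0001471·V_2 - 0.00005556·V_3 - 0.303·V_4 - 0.00001333·V_5 = 0
  0.03045·V_2 - 0.0001471·V_1 - 0.0303·V_6 = 0
  0.02885·V_3 - 0.00005556·V_1 - 0.0005·V_5 - 0.003704·V_6 = 0.02
  0.3076·V_4 - 0.303·V_1 = 0.06818
  0.0005133·V_5 - 0.00001333·V_1 - 0.0005·V_3 = 0
  0.1572·V_6 - 0.0303·V_2 - 0.003704·V_3 = 0.01829
Solving these 6 simultaneous equations (Gaussian elimination) gives:
  V_1 = 6.938 V, V_2 = 0.2064 V, V_3 = 0.7446 V, V_4 = 7.057 V
  V_5 = 0.9055 V, V_6 = 0.1737 V
Power in each resistor, P = (ΔV)²/R:
  P_R1 = (6.938 - 7.057)²/3.3 = 0.004302 W
  P_R2 = (15 - 7.057)²/220 = 0.2868 W
  P_R3 = (15 - 0.1737)²/820 = 0.2681 W
  P_R4 = (6.938 - 0.2064)²/6800 = 0.006664 W
  P_R5 = (15 - 0.7446)²/750 = 0.271 W
  P_R6 = (0.7446 - 0)²/43 = 0.01289 W
  P_R7 = (6.938 - 0.9055)²/75000 = 0.0004852 W
  P_R8 = (15 - 0)²/4.7 = 47.87 W
  P_R9 = (6.938 - 0.7446)²/18000 = 0.002131 W
  P_R10 = (6.938 - 0)²/200 = 0.2407 W
  P_R11 = (0.2064 - 0.1737)²/33 = 0.00003234 W
  P_R12 = (0.7446 - 0.9055)²/2000 = 0.00001294 W
  P_R13 = (0.7446 - 0.1737)²/270 = 0.001207 W
  P_R14 = (0.1737 - 0)²/8.2 = 0.00368 W
P_total = P_R1 + P_R2 + P_R3 + P_R4 + P_R5 + P_R6 + P_R7 + P_R8 + P_R9 + P_R10 + P_R11 + P_R12 + P_R13 + P_R14 = 48.97 W

Final answer: 48.97 W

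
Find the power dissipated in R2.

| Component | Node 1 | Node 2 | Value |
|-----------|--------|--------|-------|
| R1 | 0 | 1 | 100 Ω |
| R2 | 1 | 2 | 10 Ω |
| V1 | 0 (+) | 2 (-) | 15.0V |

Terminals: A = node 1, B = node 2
Nodal analysis, taking node 2 as the 0 V reference.
Source V1 fixes V_0 = 15 V.
KCL at each unknown node (sum of currents leaving = 0; resistances in Ω):
  Node 1: (V_1 - 15)/100 + (V_1 - 0)/10 = 0
Collecting terms: 0.11 × V_1 = 0.15  =>  V_1 = 1.364 V
I_R2 = (V_1 - V_2)/R2 = (1.364 - 0)/10 = 0.1364 A
P_R2 = I_R2² × R2 = (0.1364)² × 10 = 0.186 W

Final answer: 0.186 W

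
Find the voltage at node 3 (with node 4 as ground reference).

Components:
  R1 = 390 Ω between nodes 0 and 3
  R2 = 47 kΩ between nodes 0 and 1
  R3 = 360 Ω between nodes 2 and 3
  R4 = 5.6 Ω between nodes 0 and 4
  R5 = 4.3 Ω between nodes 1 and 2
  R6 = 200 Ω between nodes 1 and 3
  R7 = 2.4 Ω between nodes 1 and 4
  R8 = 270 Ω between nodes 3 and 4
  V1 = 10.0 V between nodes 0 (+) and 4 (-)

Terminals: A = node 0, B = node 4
Nodal analysis, taking node 4 as the 0 V reference.
Source V1 fixes V_0 = 10 V.
KCL at each unknown node (sum of currents leaving = 0; resistances in Ω):
  Node 1: (V_1 - 10)/47000 + (V_1 - V_2)/4.3 + (V_1 - V_3)/200 + (V_1 - 0)/2.4 = 0
  Node 2: (V_2 - V_3)/360 + (V_2 - V_1)/4.3 = 0
  Node 3: (V_3 - 10)/390 + (V_3 - V_2)/360 + (V_3 - V_1)/200 + (V_3 - 0)/270 = 0
Collecting terms (coefficients in siemens):
  0.6542·V_1 - 0.2326·V_2 - 0.005·V_3 = 0.0002128
  0.2353·V_2 - 0.2326·V_1 - 0.002778·V_3 = 0
  0.01405·V_3 - 0.005·V_1 - 0.002778·V_2 = 0.02564
Solving these 3 simultaneous equations (Gaussian elimination) gives:
  V_1 = 0.03424 V, V_2 = 0.05565 V, V_3 = 1.849 V
The requested potential is V_3 = 1.849 V.

Final answer: V_3 = 1.849 V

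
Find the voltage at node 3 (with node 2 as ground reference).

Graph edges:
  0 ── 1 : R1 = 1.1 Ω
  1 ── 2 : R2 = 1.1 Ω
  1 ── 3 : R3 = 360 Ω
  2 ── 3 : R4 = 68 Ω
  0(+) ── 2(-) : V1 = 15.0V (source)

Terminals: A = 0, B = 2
Nodal analysis, taking node 2 as the 0 V reference.
Source V1 fixes V_0 = 15 V.
KCL at each unknown node (sum of currents leaving = 0; resistances in Ω):
  Node 1: (V_1 - 15)/1.1 + (V_1 - 0)/1.1 + (V_1 - V_3)/360 = 0
  Node 3: (V_3 - V_1)/360 + (V_3 - 0)/68 = 0
Collecting terms (coefficients in siemens):
  1.821·V_1 - 0.002778·V_3 = 13.64
  0.01748·V_3 - 0.002778·V_1 = 0
Determinant D = (1.821)(0.01748) - (-0.002778)(-0.002778) = 0.03183
V_1 = [(13.64)(0.01748) - (-0.002778)(0)]/D = 7.49 V
V_3 = [(1.821)(0) - (13.64)(-0.002778)]/D = 1.19 V
The requested potential is V_3 = 1.19 V.

Final answer: V_3 = 1.19 V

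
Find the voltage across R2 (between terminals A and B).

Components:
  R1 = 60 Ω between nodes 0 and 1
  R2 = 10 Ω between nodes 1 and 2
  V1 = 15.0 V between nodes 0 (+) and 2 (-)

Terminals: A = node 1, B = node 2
R1 and R2 are in series across V1 (node 0 → node 1 → node 2), and the output A–B is taken across R2, so this is a voltage divider.
Series current: I = V1/(R1 + R2) = 15/(60 + 10) = 15/70 = 0.2143 A
V_R2 = I × R2 = V1 × R2/(R1 + R2) = 15 × 10/70 = 2.143 V

Final answer: 2.143 V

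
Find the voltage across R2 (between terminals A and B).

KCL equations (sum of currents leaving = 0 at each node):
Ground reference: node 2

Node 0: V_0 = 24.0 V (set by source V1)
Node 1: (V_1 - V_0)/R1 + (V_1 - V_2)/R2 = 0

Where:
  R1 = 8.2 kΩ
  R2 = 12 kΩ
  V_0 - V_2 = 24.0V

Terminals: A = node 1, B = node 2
R1 and R2 are in series across V1 (node 0 → node 1 → node 2), and the output A–B is taken across R2, so this is a voltage divider.
Series current: I = V1/(R1 + R2) = 24/(8200 + 12000) = 24/20200 = 0.001188 A
V_R2 = I × R2 = V1 × R2/(R1 + R2) = 24 × 12000/20200 = 14.26 V

Final answer: 14.26 V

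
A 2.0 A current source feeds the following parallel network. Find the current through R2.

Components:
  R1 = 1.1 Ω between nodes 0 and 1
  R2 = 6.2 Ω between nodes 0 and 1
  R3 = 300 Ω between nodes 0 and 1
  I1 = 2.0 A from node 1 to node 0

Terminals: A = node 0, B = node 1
All resistors sit directly between nodes 0 and 1, so they are in parallel and share one voltage V; the full source current 2 A splits among them.
1/R_par = 1/1.1 + 1/6.2 + 1/300 = 1.074 S  =>  R_par = 0.9313 Ω
V = I × R_par = 2 × 0.9313 = 1.863 V
I_R2 = V/R2 = 1.863/6.2 = 0.3004 A

Final answer: 0.3004 A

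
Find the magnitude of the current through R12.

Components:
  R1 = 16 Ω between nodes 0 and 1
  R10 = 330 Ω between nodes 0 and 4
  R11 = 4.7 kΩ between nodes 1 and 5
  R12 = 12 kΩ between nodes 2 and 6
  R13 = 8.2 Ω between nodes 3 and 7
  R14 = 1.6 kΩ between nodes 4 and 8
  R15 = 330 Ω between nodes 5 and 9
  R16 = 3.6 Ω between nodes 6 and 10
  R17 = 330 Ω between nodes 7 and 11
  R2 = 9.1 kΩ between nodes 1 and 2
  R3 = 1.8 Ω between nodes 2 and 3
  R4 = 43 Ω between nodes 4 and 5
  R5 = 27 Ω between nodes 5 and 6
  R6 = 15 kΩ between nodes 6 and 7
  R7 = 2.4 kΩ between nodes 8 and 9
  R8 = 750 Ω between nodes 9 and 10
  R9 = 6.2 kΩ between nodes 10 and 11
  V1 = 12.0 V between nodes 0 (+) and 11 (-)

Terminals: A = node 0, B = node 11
Nodal analysis, taking node 11 as the 0 V reference.
Source V1 fixes V_0 = 12 V.
KCL at each unknown node (sum of currents leaving = 0; resistances in Ω):
  Node 1: (V_1 - 12)/16 + (V_1 - V_2)/9100 + (V_1 - V_5)/4700 = 0
  Node 2: (V_2 - V_1)/9100 + (V_2 - V_3)/1.8 + (V_2 - V_6)/12000 = 0
  Node 3: (V_3 - V_2)/1.8 + (V_3 - V_7)/8.2 = 0
  Node 4: (V_4 - V_5)/43 + (V_4 - 12)/330 + (V_4 - V_8)/1600 = 0
  Node 5: (V_5 - V_4)/43 + (V_5 - V_6)/27 + (V_5 - V_1)/4700 + (V_5 - V_9)/330 = 0
  Node 6: (V_6 - V_5)/27 + (V_6 - V_7)/15000 + (V_6 - V_2)/12000 + (V_6 - V_10)/3.6 = 0
  Node 7: (V_7 - V_6)/15000 + (V_7 - V_3)/8.2 + (V_7 - 0)/330 = 0
  Node 8: (V_8 - V_9)/2400 + (V_8 - V_4)/1600 = 0
  Node 9: (V_9 - V_8)/2400 + (V_9 - V_10)/750 + (V_9 - V_5)/330 = 0
  Node 10: (V_10 - V_9)/750 + (V_10 - 0)/6200 + (V_10 - V_6)/3.6 = 0
Collecting terms (coefficients in siemens):
  0.06282·V_1 - 0.0001099·V_2 - 0.0002128·V_5 = 0.75
  0.5557·V_2 - 0.0001099·V_1 - 0.5556·V_3 - 0.00008333·V_6 = 0
  0.6775·V_3 - 0.5556·V_2 - 0.122·V_7 = 0
  0.02691·V_4 - 0.02326·V_5 - 0.000625·V_8 = 0.03636
  0.06354·V_5 - 0.0002128·V_1 - 0.02326·V_4 - 0.03704·V_6 - 0.00303·V_9 = 0
  0.315·V_6 - 0.00008333·V_2 - 0.03704·V_5 - 0.00006667·V_7 - 0.2778·V_10 = 0
  0.125·V_7 - 0.122·V_3 - 0.00006667·V_6 = 0
  0.001042·V_8 - 0.000625·V_4 - 0.0004167·V_9 = 0
  0.00478·V_9 - 0.00303·V_5 - 0.0004167·V_8 - 0.001333·V_10 = 0
  0.2793·V_10 - 0.2778·V_6 - 0.001333·V_9 = 0
Solving these 10 simultaneous equations (Gaussian elimination) gives:
  V_1 = 11.98 V, V_2 = 0.9116 V, V_3 = 0.9079 V, V_4 = 11.01 V
  V_5 = 10.89 V, V_6 = 10.8 V, V_7 = 0.8912 V, V_8 = 10.95 V
  V_9 = 10.87 V, V_10 = 10.79 V
I_R12 = (V_2 - V_6)/R12 = (0.9116 - 10.8)/12000 = -0.0008241 A
|I_R12| = 0.0008241 A

Final answer: |I_R12| = 0.0008241 A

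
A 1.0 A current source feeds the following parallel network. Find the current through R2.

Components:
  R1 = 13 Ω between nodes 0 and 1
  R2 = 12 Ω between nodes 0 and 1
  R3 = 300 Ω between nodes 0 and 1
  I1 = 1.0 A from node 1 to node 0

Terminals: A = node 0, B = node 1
All resistors sit directly between nodes 0 and 1, so they are in parallel and share one voltage V; the full source current 1 A splits among them.
1/R_par = 1/13 + 1/12 + 1/300 = 0.1636 S  =>  R_par = 6.113 Ω
V = I × R_par = 1 × 6.113 = 6.113 V
I_R2 = V/R2 = 6.113/12 = 0.5094 A

Final answer: 0.5094 A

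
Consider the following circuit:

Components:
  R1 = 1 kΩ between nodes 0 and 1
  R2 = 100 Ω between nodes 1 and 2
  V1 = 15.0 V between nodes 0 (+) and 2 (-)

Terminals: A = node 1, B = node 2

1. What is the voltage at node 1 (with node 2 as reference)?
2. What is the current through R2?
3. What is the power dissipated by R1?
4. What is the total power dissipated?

Nodal analysis, taking node 2 as the 0 V reference.
Source V1 fixes V_0 = 15 V.
KCL at each unknown node (sum of currents leaving = 0; resistances in Ω):
  Node 1: (V_1 - 15)/1000 + (V_1 - 0)/100 = 0
Collecting terms: 0.011 × V_1 = 0.015  =>  V_1 = 1.364 V
Part 1:
  Read off the nodal solution: V_1 = 1.364 V
Part 2:
  I_R2 = (V_1 - V_2)/R2 = (1.364 - 0)/100 = 0.01364 A
  Magnitude: I_R2 = 0.01364 A
Part 3:
  I_R1 = (V_0 - V_1)/R1 = (15 - 1.364)/1000 = 0.01364 A
  P_R1 = I_R1² × R1 = (0.01364)² × 1000 = 0.186 W
Part 4:
  Power in each resistor, P = (ΔV)²/R:
    P_R1 = (15 - 1.364)²/1000 = 0.186 W
    P_R2 = (1.364 - 0)²/100 = 0.0186 W
  P_total = P_R1 + P_R2 = 0.2045 W

Final answers:
1. V_1 = 1.364 V
2. I_R2 = 0.01364 A
3. P_R1 = 0.186 W
4. P_total = 0.2045 W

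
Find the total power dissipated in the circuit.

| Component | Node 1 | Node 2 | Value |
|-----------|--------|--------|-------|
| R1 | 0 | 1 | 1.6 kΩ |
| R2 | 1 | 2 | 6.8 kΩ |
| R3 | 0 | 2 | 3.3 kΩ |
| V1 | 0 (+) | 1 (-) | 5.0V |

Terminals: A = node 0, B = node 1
Nodal analysis, taking node 1 as the 0 V reference.
Source V1 fixes V_0 = 5 V.
KCL at each unknown node (sum of currents leaving = 0; resistances in Ω):
  Node 2: (V_2 - 0)/6800 + (V_2 - 5)/3300 = 0
Collecting terms: 0.0004501 × V_2 = 0.001515  =>  V_2 = 3.366 V
Power in each resistor, P = (ΔV)²/R:
  P_R1 = (5 - 0)²/1600 = 0.01562 W
  P_R2 = (0 - 3.366)²/6800 = 0.001667 W
  P_R3 = (5 - 3.366)²/3300 = 0.0008087 W
P_total = P_R1 + P_R2 + P_R3 = 0.0181 W

Final answer: 0.0181 W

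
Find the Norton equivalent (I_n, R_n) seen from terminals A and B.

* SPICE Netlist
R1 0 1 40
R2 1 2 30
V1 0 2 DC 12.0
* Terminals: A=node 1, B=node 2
Find the Thévenin equivalent first; then I_n = V_th/R_th and R_n = R_th.
Step 1 — V_th is the open-circuit voltage V_A - V_B (nothing connected across the terminals).
Nodal analysis, taking node 2 as the 0 V reference.
Source V1 fixes V_0 = 12 V.
KCL at each unknown node (sum of currents leaving = 0; resistances in Ω):
  Node 1: (V_1 - 12)/40 + (V_1 - 0)/30 = 0
Collecting terms: 0.05833 × V_1 = 0.3  =>  V_1 = 5.143 V
V_th = V_1 - V_2 = 5.143 - 0 = 5.143 V
Step 2 — R_th: zero the source — replace V1 by a short circuit (node 2 merges into node 0) — and find the resistance seen between A (node 1) and B (node 0).
Reduce the network between node 1 (A) and node 0 (B) by series/parallel combination:
  Rp1 = R1 ‖ R2 (parallel, both between nodes 0 and 1) = 1/(1/40 + 1/30) = 17.14 Ω
R_th = 17.14 Ω
I_n = V_th/R_th = 5.143/17.14 = 0.3 A, and R_n = R_th = 17.14 Ω

Final answer: I_n = 0.3 A, R_n = 17.14 Ω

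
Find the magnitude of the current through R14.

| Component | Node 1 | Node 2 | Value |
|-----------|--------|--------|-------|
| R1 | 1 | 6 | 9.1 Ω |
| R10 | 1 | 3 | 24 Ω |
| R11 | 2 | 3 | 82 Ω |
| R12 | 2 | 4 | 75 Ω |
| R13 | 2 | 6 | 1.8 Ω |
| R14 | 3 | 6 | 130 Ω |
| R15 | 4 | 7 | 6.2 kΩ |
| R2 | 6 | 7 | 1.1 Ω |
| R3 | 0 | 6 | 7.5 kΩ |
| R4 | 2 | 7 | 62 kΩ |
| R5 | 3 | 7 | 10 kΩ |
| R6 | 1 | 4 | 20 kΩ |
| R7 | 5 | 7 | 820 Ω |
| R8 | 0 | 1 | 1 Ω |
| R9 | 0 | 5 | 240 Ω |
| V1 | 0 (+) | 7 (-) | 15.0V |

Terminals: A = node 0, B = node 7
Nodal analysis, taking node 7 as the 0 V reference.
Source V1 fixes V_0 = 15 V.
KCL at each unknown node (sum of currents leaving = 0; resistances in Ω):
  Node 1: (V_1 - V_6)/9.1 + (V_1 - V_4)/20000 + (V_1 - 15)/1 + (V_1 - V_3)/24 = 0
  Node 2: (V_2 - 0)/62000 + (V_2 - V_3)/82 + (V_2 - V_4)/75 + (V_2 - V_6)/1.8 = 0
  Node 3: (V_3 - 0)/10000 + (V_3 - V_1)/24 + (V_3 - V_2)/82 + (V_3 - V_6)/130 = 0
  Node 4: (V_4 - V_1)/20000 + (V_4 - V_2)/75 + (V_4 - 0)/6200 = 0
  Node 5: (V_5 - 0)/820 + (V_5 - 15)/240 = 0
  Node 6: (V_6 - V_1)/9.1 + (V_6 - 0)/1.1 + (V_6 - 15)/7500 + (V_6 - V_2)/1.8 + (V_6 - V_3)/130 = 0
Collecting terms (coefficients in siemens):
  1.152·V_1 - 0.04167·V_3 - 0.00005·V_4 - 0.1099·V_6 = 15
  0.5811·V_2 - 0.0122·V_3 - 0.01333·V_4 - 0.5556·V_6 = 0
  0.06165·V_3 - 0.04167·V_1 - 0.0122·V_2 - 0.007692·V_6 = 0
  0.01354·V_4 - 0.00005·V_1 - 0.01333·V_2 = 0
  0.005386·V_5 = 0.0625
  1.582·V_6 - 0.1099·V_1 - 0.5556·V_2 - 0.007692·V_3 = 0.002
Solving these 6 simultaneous equations (Gaussian elimination) gives:
  V_1 = 13.53 V, V_2 = 1.791 V, V_3 = 9.7 V, V_4 = 1.813 V
  V_5 = 11.6 V, V_6 = 1.617 V
I_R14 = (V_3 - V_6)/R14 = (9.7 - 1.617)/130 = 0.06218 A
|I_R14| = 0.06218 A

Final answer: |I_R14| = 0.06218 A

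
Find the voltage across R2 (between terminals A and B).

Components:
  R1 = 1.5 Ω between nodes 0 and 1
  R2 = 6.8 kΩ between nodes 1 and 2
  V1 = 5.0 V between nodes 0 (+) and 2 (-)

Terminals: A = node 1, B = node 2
R1 and R2 are in series across V1 (node 0 → node 1 → node 2), and the output A–B is taken across R2, so this is a voltage divider.
Series current: I = V1/(R1 + R2) = 5/(1.5 + 6800) = 5/6802 = 0.0007351 A
V_R2 = I × R2 = V1 × R2/(R1 + R2) = 5 × 6800/6802 = 4.999 V

Final answer: 4.999 V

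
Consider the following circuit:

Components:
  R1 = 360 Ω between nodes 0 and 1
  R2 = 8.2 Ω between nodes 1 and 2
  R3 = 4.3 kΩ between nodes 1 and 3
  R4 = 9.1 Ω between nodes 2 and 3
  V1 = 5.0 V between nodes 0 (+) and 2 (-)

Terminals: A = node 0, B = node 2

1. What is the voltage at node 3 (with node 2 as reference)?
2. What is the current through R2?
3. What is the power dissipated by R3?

Nodal analysis, taking node 2 as the 0 V reference.
Source V1 fixes V_0 = 5 V.
KCL at each unknown node (sum of currents leaving = 0; resistances in Ω):
  Node 1: (V_1 - 5)/360 + (V_1 - 0)/8.2 + (V_1 - V_3)/4300 = 0
  Node 3: (V_3 - V_1)/4300 + (V_3 - 0)/9.1 = 0
Collecting terms (coefficients in siemens):
  0.125·V_1 - 0.0002326·V_3 = 0.01389
  0.1101·V_3 - 0.0002326·V_1 = 0
Determinant D = (0.125)(0.1101) - (-0.0002326)(-0.0002326) = 0.01376
V_1 = [(0.01389)(0.1101) - (-0.0002326)(0)]/D = 0.1111 V
V_3 = [(0.125)(0) - (0.01389)(-0.0002326)]/D = 0.0002347 V
Part 1:
  Read off the nodal solution: V_3 = 0.0002347 V
Part 2:
  I_R2 = (V_1 - V_2)/R2 = (0.1111 - 0)/8.2 = 0.01355 A
  Magnitude: I_R2 = 0.01355 A
Part 3:
  I_R3 = (V_1 - V_3)/R3 = (0.1111 - 0.0002347)/4300 = 0.00002579 A
  P_R3 = I_R3² × R3 = (0.00002579)² × 4300 = 0.000002861 W

Final answers:
1. V_3 = 0.0002347 V
2. I_R2 = 0.01355 A
3. P_R3 = 2.861e-06 W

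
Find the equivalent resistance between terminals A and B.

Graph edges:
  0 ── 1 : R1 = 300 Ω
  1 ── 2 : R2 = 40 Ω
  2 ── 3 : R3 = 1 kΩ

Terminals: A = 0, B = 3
Reduce the network between node 0 (A) and node 3 (B) by series/parallel combination:
  Rs1 = R1 + R2 (series, joined only at node 1) = 300 + 40 = 340 Ω
  Rs2 = R3 + Rs1 (series, joined only at node 2) = 1000 + 340 = 1340 Ω
R_eq = 1.34 kΩ

Final answer: 1.34 kΩ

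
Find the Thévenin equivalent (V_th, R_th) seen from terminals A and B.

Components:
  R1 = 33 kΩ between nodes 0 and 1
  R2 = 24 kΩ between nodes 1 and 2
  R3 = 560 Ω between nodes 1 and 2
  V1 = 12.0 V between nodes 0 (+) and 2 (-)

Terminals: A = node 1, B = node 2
Step 1 — V_th is the open-circuit voltage V_A - V_B (nothing connected across the terminals).
Nodal analysis, taking node 2 as the 0 V reference.
Source V1 fixes V_0 = 12 V.
KCL at each unknown node (sum of currents leaving = 0; resistances in Ω):
  Node 1: (V_1 - 12)/33000 + (V_1 - 0)/24000 + (V_1 - 0)/560 = 0
Collecting terms: 0.001858 × V_1 = 0.0003636  =>  V_1 = 0.1957 V
V_th = V_1 - V_2 = 0.1957 - 0 = 0.1957 V
Step 2 — R_th: zero the source — replace V1 by a short circuit (node 2 merges into node 0) — and find the resistance seen between A (node 1) and B (node 0).
Reduce the network between node 1 (A) and node 0 (B) by series/parallel combination:
  Rp1 = R1 ‖ R2 ‖ R3 (parallel, all between nodes 0 and 1) = 1/(1/33000 + 1/24000 + 1/560) = 538.3 Ω
R_th = 538.3 Ω

Final answer: V_th = 0.1957 V, R_th = 538.3 Ω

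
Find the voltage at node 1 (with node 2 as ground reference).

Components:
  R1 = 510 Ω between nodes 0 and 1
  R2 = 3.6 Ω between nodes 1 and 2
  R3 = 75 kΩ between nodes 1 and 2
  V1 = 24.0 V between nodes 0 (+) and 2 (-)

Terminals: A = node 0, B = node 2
Nodal analysis, taking node 2 as the 0 V reference.
Source V1 fixes V_0 = 24 V.
KCL at each unknown node (sum of currents leaving = 0; resistances in Ω):
  Node 1: (V_1 - 24)/510 + (V_1 - 0)/3.6 + (V_1 - 0)/75000 = 0
Collecting terms: 0.2798 × V_1 = 0.04706  =>  V_1 = 0.1682 V
The requested potential is V_1 = 0.1682 V.

Final answer: V_1 = 0.1682 V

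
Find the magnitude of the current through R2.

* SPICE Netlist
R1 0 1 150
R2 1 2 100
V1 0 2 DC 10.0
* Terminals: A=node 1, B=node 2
Nodal analysis, taking node 2 as the 0 V reference.
Source V1 fixes V_0 = 10 V.
KCL at each unknown node (sum of currents leaving = 0; resistances in Ω):
  Node 1: (V_1 - 10)/150 + (V_1 - 0)/100 = 0
Collecting terms: 0.01667 × V_1 = 0.06667  =>  V_1 = 4 V
I_R2 = (V_1 - V_2)/R2 = (4 - 0)/100 = 0.04 A
|I_R2| = 0.04 A

Final answer: |I_R2| = 0.04 A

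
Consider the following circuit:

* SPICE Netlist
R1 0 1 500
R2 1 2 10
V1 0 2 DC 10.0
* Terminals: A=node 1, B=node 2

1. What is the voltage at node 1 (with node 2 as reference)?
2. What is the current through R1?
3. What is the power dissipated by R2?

Nodal analysis, taking node 2 as the 0 V reference.
Source V1 fixes V_0 = 10 V.
KCL at each unknown node (sum of currents leaving = 0; resistances in Ω):
  Node 1: (V_1 - 10)/500 + (V_1 - 0)/10 = 0
Collecting terms: 0.102 × V_1 = 0.02  =>  V_1 = 0.1961 V
Part 1:
  Read off the nodal solution: V_1 = 0.1961 V
Part 2:
  I_R1 = (V_0 - V_1)/R1 = (10 - 0.1961)/500 = 0.01961 A
  Magnitude: I_R1 = 0.01961 A
Part 3:
  I_R2 = (V_1 - V_2)/R2 = (0.1961 - 0)/10 = 0.01961 A
  P_R2 = I_R2² × R2 = (0.01961)² × 10 = 0.003845 W

Final answers:
1. V_1 = 0.1961 V
2. I_R1 = 0.01961 A
3. P_R2 = 0.003845 W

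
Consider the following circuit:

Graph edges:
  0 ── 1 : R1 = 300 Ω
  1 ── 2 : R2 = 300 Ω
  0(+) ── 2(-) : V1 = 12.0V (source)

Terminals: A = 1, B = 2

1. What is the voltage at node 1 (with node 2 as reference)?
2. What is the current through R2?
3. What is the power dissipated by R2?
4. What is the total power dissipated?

Nodal analysis, taking node 2 as the 0 V reference.
Source V1 fixes V_0 = 12 V.
KCL at each unknown node (sum of currents leaving = 0; resistances in Ω):
  Node 1: (V_1 - 12)/300 + (V_1 - 0)/300 = 0
Collecting terms: 0.006667 × V_1 = 0.04  =>  V_1 = 6 V
Part 1:
  Read off the nodal solution: V_1 = 6 V
Part 2:
  I_R2 = (V_1 - V_2)/R2 = (6 - 0)/300 = 0.02 A
  Magnitude: I_R2 = 0.02 A
Part 3:
  I_R2 = (V_1 - V_2)/R2 = (6 - 0)/300 = 0.02 A
  P_R2 = I_R2² × R2 = (0.02)² × 300 = 0.12 W
Part 4:
  Power in each resistor, P = (ΔV)²/R:
    P_R1 = (12 - 6)²/300 = 0.12 W
    P_R2 = (6 - 0)²/300 = 0.12 W
  P_total = P_R1 + P_R2 = 0.24 W

Final answers:
1. V_1 = 6 V
2. I_R2 = 0.02 A
3. P_R2 = 0.12 W
4. P_total = 0.24 W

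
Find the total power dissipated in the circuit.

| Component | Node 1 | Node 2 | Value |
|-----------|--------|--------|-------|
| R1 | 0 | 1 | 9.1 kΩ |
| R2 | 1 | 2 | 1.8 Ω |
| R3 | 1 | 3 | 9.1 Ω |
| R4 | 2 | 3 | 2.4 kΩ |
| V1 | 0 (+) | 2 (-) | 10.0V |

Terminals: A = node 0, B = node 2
Nodal analysis, taking node 2 as the 0 V reference.
Source V1 fixes V_0 = 10 V.
KCL at each unknown node (sum of currents leaving = 0; resistances in Ω):
  Node 1: (V_1 - 10)/9100 + (V_1 - 0)/1.8 + (V_1 - V_3)/9.1 = 0
  Node 3: (V_3 - V_1)/9.1 + (V_3 - 0)/2400 = 0
Collecting terms (coefficients in siemens):
  0.6656·V_1 - 0.1099·V_3 = 0.001099
  0.1103·V_3 - 0.1099·V_1 = 0
Determinant D = (0.6656)(0.1103) - (-0.1099)(-0.1099) = 0.06134
V_1 = [(0.001099)(0.1103) - (-0.1099)(0)]/D = 0.001976 V
V_3 = [(0.6656)(0) - (0.001099)(-0.1099)]/D = 0.001969 V
Power in each resistor, P = (ΔV)²/R:
  P_R1 = (10 - 0.001976)²/9100 = 0.01098 W
  P_R2 = (0.001976 - 0)²/1.8 = 0.00000217 W
  P_R3 = (0.001976 - 0.001969)²/9.1 = 0.000000000006123 W
  P_R4 = (0 - 0.001969)²/2400 = 0.000000001615 W
P_total = P_R1 + P_R2 + P_R3 + P_R4 = 0.01099 W

Final answer: 0.01099 W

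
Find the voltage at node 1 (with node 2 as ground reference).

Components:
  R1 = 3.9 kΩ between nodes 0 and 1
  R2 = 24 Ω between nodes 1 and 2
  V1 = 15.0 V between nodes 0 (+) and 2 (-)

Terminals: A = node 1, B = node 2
Nodal analysis, taking node 2 as the 0 V reference.
Source V1 fixes V_0 = 15 V.
KCL at each unknown node (sum of currents leaving = 0; resistances in Ω):
  Node 1: (V_1 - 15)/3900 + (V_1 - 0)/24 = 0
Collecting terms: 0.04192 × V_1 = 0.003846  =>  V_1 = 0.09174 V
The requested potential is V_1 = 0.09174 V.

Final answer: V_1 = 0.09174 V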